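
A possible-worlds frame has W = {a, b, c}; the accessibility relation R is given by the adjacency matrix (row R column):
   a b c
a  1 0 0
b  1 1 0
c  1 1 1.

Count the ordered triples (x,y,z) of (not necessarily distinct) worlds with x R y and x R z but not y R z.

Enumerating: (b,a,b), (c,a,b), (c,a,c), (c,b,c).

4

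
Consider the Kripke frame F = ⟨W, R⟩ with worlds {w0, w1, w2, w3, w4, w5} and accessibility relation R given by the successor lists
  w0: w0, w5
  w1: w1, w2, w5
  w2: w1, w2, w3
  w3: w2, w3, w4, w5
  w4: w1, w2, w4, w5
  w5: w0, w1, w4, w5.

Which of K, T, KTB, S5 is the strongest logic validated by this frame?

T

Reflexive (axiom T): yes — every world is R-related to itself.
Symmetric (axiom B): no — w3 R w4 but not w4 R w3.
Euclidean (axiom 5): no — w1 R w2 and w1 R w5, but not w2 R w5.
So F validates K, T; KTB would additionally require R to be symmetric. The strongest is T.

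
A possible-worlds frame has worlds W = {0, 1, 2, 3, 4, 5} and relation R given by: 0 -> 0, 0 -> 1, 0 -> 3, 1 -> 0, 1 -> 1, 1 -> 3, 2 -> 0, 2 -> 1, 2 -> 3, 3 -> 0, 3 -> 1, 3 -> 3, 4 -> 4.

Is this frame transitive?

Yes

Transitive: yes — every two-step R-path is closed by a direct edge.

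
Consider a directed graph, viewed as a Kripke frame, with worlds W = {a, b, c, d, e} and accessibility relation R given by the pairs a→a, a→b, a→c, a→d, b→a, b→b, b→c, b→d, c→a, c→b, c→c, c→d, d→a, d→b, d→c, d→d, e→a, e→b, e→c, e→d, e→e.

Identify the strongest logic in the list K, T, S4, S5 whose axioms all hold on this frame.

Reflexive (axiom T): yes — every world is R-related to itself.
Transitive (axiom 4): yes — every two-step R-path is closed by a direct edge.
Euclidean (axiom 5): no — e R a and e R e, but not a R e.
So F validates K, T, S4; S5 would additionally require R to be Euclidean. The strongest is S4.

S4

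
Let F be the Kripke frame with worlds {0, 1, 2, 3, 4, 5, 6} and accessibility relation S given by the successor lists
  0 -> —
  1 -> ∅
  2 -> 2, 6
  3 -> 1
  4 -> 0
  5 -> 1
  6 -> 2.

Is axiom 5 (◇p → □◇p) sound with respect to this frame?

Axiom 5 corresponds to the accessibility relation being Euclidean.
Euclidean: no — 2 S 6 and 2 S 6, but not 6 S 6.

No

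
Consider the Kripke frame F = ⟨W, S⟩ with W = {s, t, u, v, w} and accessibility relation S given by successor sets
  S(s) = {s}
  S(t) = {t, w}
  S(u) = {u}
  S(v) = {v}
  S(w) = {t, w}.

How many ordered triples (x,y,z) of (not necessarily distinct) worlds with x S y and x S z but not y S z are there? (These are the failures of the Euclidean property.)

0

S is Euclidean; there are no such tuples.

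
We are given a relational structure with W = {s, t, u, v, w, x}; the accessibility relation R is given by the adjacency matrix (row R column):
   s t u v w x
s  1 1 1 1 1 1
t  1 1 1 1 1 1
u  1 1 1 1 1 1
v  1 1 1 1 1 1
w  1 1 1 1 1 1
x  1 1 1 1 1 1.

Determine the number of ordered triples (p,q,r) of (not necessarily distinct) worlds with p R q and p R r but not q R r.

0

R is Euclidean; there are no such tuples.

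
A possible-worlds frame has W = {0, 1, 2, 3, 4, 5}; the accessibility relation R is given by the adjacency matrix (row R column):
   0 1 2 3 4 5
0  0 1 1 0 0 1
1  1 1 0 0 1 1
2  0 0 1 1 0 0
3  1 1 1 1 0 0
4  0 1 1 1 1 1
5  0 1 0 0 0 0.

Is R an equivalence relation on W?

No

Reflexive: no — 0 is not related to itself.
Symmetric: no — 0 R 2 but not 2 R 0.
Transitive: no — 0 R 1 and 1 R 4, but not 0 R 4.
So R is not an equivalence relation.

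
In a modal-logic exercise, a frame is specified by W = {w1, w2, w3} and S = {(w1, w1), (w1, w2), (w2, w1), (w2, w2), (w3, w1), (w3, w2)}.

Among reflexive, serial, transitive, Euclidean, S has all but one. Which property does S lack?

reflexive

Reflexive: no — w3 is not related to itself.
Serial: yes — every world has a successor (e.g. w1 S w1).
Transitive: yes — every two-step S-path is closed by a direct edge.
Euclidean: yes — any two successors of a common world are S-related.
Only reflexive fails.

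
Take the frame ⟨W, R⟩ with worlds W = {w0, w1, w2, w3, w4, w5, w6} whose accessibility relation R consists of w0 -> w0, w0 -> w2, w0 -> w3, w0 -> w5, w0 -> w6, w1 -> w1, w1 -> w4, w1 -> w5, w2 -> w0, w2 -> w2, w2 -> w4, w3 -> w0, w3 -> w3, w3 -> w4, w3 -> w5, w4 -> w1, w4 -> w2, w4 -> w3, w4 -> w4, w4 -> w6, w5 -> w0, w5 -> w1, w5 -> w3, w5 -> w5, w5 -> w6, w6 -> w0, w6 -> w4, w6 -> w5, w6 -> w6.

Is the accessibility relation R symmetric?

Symmetric: yes — every pair in R has its reverse in R.

Yes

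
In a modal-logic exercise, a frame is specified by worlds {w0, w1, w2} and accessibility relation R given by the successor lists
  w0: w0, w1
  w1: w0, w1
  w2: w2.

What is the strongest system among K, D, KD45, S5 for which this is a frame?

Serial (axiom D): yes — every world has a successor (e.g. w0 R w0).
Transitive (axiom 4): yes — every two-step R-path is closed by a direct edge.
Euclidean (axiom 5): yes — any two successors of a common world are R-related.
Reflexive (axiom T): yes — every world is R-related to itself.
So F validates K, D, KD45, S5. The strongest is S5.

S5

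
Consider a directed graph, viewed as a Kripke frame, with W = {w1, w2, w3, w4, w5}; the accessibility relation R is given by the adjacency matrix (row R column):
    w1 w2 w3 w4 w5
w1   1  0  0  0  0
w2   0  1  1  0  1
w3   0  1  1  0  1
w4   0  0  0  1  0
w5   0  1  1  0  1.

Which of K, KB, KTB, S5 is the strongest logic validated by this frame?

Symmetric (axiom B): yes — every pair in R has its reverse in R.
Reflexive (axiom T): yes — every world is R-related to itself.
Euclidean (axiom 5): yes — any two successors of a common world are R-related.
So F validates K, KB, KTB, S5. The strongest is S5.

S5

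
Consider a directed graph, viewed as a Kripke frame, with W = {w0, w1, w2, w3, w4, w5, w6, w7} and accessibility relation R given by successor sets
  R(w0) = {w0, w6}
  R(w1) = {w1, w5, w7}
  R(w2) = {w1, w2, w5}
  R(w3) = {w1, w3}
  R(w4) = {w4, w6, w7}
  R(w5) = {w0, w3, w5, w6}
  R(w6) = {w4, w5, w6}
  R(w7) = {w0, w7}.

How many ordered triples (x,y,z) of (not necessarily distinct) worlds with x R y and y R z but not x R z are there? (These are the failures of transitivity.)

20

Enumerating: (w0,w6,w4), (w0,w6,w5), (w1,w5,w0), (w1,w5,w3), (w1,w5,w6), (w1,w7,w0), (w2,w1,w7), (w2,w5,w0), (w2,w5,w3), (w2,w5,w6), (w3,w1,w5), (w3,w1,w7), … and 8 more.
Total: 20.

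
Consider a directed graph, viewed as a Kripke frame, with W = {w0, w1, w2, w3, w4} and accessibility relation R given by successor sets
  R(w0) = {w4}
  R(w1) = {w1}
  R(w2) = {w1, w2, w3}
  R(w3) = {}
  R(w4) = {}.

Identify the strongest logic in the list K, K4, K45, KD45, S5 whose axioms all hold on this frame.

Transitive (axiom 4): yes — every two-step R-path is closed by a direct edge.
Euclidean (axiom 5): no — w2 R w1 and w2 R w3, but not w1 R w3.
Serial (axiom D): no — w3 has no R-successor.
Reflexive (axiom T): no — w0 is not related to itself.
So F validates K, K4; K45 would additionally require R to be Euclidean. The strongest is K4.

K4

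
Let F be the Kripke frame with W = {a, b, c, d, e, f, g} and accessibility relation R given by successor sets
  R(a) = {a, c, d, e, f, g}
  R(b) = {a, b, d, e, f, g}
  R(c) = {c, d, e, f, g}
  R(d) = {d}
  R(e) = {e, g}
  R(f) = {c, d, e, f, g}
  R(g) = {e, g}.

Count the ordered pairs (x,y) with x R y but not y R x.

16

Enumerating: (a,c), (a,d), (a,e), (a,f), (a,g), (b,a), (b,d), (b,e), (b,f), (b,g), (c,d), (c,e), (c,g), (f,d), (f,e), (f,g).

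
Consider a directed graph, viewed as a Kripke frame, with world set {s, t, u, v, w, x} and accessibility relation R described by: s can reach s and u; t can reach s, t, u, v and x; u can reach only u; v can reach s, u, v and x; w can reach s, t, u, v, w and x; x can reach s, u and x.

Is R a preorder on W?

Reflexive: yes — every world is R-related to itself.
Transitive: yes — every two-step R-path is closed by a direct edge.
So R is a preorder.

Yes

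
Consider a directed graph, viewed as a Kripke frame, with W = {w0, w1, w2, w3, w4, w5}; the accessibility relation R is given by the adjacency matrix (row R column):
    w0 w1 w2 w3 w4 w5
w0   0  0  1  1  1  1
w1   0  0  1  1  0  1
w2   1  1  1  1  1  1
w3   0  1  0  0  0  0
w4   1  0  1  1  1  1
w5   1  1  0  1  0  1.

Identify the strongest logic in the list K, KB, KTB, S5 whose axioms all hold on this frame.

Symmetric (axiom B): no — w0 R w3 but not w3 R w0.
Reflexive (axiom T): no — w0 is not related to itself.
Euclidean (axiom 5): no — w0 R w3 and w0 R w2, but not w3 R w2.
So F validates K; KB would additionally require R to be symmetric. The strongest is K.

K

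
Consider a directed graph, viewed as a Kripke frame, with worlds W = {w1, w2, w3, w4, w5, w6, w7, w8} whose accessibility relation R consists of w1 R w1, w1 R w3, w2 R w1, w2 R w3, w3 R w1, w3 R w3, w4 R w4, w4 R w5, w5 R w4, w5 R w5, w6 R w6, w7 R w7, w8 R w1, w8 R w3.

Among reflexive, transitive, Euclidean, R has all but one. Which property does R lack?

reflexive

Reflexive: no — w2 is not related to itself.
Transitive: yes — every two-step R-path is closed by a direct edge.
Euclidean: yes — any two successors of a common world are R-related.
Only reflexive fails.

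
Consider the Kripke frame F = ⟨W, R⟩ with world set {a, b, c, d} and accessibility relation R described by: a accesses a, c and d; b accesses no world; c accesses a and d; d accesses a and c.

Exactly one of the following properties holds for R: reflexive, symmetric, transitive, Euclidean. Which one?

symmetric

Reflexive: no — b is not related to itself.
Symmetric: yes — every pair in R has its reverse in R.
Transitive: no — c R a and a R c, but not c R c.
Euclidean: no — a R c and a R c, but not c R c.
Only symmetric holds.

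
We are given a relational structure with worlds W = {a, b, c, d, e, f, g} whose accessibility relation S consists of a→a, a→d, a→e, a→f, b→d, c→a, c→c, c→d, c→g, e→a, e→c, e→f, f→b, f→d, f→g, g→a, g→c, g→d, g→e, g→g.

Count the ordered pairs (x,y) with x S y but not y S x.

Enumerating: (a,d), (a,f), (b,d), (c,a), (c,d), (e,c), (e,f), (f,b), (f,d), (f,g), (g,a), (g,d), (g,e).

13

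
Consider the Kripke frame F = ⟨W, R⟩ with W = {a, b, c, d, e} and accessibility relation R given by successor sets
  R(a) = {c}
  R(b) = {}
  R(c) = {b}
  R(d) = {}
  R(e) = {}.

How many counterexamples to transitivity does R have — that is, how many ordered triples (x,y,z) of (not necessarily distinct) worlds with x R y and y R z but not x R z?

1

Enumerating: (a,c,b).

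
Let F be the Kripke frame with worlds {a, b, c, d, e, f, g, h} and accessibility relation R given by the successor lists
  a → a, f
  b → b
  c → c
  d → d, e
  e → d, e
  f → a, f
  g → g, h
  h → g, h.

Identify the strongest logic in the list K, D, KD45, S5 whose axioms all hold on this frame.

Serial (axiom D): yes — every world has a successor (e.g. a R a).
Transitive (axiom 4): yes — every two-step R-path is closed by a direct edge.
Euclidean (axiom 5): yes — any two successors of a common world are R-related.
Reflexive (axiom T): yes — every world is R-related to itself.
So F validates K, D, KD45, S5. The strongest is S5.

S5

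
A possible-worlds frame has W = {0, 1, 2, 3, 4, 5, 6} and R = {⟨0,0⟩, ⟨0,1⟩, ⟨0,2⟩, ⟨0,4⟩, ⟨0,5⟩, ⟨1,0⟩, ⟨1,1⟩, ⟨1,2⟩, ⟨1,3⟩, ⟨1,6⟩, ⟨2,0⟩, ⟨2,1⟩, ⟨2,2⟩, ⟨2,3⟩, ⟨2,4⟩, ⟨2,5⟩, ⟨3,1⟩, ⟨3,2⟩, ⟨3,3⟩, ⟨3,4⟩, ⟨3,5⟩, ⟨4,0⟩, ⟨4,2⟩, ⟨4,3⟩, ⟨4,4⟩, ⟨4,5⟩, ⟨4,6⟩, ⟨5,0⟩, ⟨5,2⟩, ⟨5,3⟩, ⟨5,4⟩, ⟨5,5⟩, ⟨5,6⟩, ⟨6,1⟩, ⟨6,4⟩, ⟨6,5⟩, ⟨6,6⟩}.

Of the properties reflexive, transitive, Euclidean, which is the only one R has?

Reflexive: yes — every world is R-related to itself.
Transitive: no — 0 R 1 and 1 R 3, but not 0 R 3.
Euclidean: no — 0 R 1 and 0 R 4, but not 1 R 4.
Only reflexive holds.

reflexive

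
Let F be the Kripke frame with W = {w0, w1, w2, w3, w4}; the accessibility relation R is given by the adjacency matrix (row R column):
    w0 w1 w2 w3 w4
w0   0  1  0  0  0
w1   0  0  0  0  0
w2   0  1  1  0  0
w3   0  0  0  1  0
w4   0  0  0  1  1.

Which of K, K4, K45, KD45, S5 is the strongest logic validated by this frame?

K4

Transitive (axiom 4): yes — every two-step R-path is closed by a direct edge.
Euclidean (axiom 5): no — w0 R w1 and w0 R w1, but not w1 R w1.
Serial (axiom D): no — w1 has no R-successor.
Reflexive (axiom T): no — w0 is not related to itself.
So F validates K, K4; K45 would additionally require R to be Euclidean. The strongest is K4.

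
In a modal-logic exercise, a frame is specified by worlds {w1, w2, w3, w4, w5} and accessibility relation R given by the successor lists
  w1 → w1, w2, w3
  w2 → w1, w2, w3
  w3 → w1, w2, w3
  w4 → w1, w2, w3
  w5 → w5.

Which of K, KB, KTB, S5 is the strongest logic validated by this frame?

K

Symmetric (axiom B): no — w4 R w1 but not w1 R w4.
Reflexive (axiom T): no — w4 is not related to itself.
Euclidean (axiom 5): yes — any two successors of a common world are R-related.
So F validates K; KB would additionally require R to be symmetric. The strongest is K.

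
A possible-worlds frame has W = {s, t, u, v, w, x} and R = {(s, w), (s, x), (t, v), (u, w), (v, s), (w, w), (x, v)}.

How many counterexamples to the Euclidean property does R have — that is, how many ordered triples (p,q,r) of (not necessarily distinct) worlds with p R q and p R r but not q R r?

Enumerating: (s,w,x), (s,x,w), (s,x,x), (t,v,v), (v,s,s), (x,v,v).

6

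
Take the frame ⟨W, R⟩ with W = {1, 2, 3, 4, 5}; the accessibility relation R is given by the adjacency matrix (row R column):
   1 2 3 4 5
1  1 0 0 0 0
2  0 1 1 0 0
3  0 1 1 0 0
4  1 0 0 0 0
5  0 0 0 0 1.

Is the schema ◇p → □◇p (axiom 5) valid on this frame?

Yes

Axiom 5 corresponds to the accessibility relation being Euclidean.
Euclidean: yes — any two successors of a common world are R-related.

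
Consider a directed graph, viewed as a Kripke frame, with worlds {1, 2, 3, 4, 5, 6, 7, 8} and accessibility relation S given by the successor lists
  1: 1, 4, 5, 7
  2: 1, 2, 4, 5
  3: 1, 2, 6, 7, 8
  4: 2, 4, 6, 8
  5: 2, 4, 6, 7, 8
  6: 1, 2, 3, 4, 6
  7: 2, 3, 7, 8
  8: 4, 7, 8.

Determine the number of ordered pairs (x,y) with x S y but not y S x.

14

Enumerating: (1,4), (1,5), (1,7), (2,1), (3,1), (3,2), (3,8), (5,4), (5,6), (5,7), (5,8), (6,1), (6,2), (7,2).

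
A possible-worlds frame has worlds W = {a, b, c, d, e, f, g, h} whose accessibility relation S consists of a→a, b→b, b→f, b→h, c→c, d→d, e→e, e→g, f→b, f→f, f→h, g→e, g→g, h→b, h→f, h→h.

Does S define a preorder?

Reflexive: yes — every world is S-related to itself.
Transitive: yes — every two-step S-path is closed by a direct edge.
So S is a preorder.

Yes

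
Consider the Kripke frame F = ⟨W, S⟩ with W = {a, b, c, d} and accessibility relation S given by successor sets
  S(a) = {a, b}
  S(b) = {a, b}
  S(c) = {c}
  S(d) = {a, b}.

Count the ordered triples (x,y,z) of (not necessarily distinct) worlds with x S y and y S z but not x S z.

0

S is transitive; there are no such tuples.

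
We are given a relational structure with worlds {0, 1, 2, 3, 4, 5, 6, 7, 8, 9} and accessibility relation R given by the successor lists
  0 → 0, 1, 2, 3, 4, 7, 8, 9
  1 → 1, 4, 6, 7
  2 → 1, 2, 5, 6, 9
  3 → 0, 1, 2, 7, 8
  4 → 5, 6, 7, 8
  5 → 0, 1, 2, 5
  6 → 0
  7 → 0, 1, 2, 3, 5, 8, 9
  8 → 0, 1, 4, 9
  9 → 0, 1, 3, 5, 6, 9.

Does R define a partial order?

No

Reflexive: no — 3 is not related to itself.
Transitive: no — 0 R 1 and 1 R 6, but not 0 R 6.
Antisymmetric: no — 0 R 3 and 3 R 0 with 0 ≠ 3.
So R is not a partial order.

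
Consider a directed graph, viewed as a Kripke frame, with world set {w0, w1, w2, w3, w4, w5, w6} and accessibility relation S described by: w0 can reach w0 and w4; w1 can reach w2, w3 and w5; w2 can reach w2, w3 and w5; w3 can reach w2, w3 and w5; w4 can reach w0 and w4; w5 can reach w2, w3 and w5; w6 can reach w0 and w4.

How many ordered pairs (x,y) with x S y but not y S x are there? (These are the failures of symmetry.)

Enumerating: (w1,w2), (w1,w3), (w1,w5), (w6,w0), (w6,w4).

5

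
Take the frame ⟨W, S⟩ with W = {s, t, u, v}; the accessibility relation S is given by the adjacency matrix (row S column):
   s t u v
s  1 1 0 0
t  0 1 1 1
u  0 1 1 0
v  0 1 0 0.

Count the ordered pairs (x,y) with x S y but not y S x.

Enumerating: (s,t).

1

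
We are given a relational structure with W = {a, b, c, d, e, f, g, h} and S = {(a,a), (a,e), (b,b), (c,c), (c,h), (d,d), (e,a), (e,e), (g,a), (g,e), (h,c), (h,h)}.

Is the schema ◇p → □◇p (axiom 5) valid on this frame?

Yes

Axiom 5 corresponds to the accessibility relation being Euclidean.
Euclidean: yes — any two successors of a common world are S-related.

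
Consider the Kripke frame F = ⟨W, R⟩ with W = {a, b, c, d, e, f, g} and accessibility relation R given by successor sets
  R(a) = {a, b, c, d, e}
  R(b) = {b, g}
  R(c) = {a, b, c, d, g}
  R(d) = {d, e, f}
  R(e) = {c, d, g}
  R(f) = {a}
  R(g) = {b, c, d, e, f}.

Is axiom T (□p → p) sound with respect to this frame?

No

Axiom T corresponds to the accessibility relation being reflexive.
Reflexive: no — e is not related to itself.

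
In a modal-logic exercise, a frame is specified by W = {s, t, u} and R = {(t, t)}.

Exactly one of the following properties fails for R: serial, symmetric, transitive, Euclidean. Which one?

serial

Serial: no — s has no R-successor.
Symmetric: yes — every pair in R has its reverse in R.
Transitive: yes — every two-step R-path is closed by a direct edge.
Euclidean: yes — any two successors of a common world are R-related.
Only serial fails.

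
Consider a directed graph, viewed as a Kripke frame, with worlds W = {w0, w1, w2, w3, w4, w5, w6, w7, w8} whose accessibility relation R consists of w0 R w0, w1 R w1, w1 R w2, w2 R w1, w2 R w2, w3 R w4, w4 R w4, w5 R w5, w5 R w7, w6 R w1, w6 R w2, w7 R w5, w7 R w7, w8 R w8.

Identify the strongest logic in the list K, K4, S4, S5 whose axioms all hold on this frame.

K4

Transitive (axiom 4): yes — every two-step R-path is closed by a direct edge.
Reflexive (axiom T): no — w3 is not related to itself.
Euclidean (axiom 5): yes — any two successors of a common world are R-related.
So F validates K, K4; S4 would additionally require R to be reflexive. The strongest is K4.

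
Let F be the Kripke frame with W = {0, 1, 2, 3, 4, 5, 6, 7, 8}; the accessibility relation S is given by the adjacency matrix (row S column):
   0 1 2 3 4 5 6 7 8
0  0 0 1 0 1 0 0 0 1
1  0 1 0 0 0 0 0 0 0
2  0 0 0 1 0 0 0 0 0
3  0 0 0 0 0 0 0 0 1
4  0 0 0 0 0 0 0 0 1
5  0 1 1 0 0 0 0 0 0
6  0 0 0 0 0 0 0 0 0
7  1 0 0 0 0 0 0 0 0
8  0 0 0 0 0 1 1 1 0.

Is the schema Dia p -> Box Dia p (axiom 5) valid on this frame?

Axiom 5 corresponds to the accessibility relation being Euclidean.
Euclidean: no — 0 S 2 and 0 S 4, but not 2 S 4.

No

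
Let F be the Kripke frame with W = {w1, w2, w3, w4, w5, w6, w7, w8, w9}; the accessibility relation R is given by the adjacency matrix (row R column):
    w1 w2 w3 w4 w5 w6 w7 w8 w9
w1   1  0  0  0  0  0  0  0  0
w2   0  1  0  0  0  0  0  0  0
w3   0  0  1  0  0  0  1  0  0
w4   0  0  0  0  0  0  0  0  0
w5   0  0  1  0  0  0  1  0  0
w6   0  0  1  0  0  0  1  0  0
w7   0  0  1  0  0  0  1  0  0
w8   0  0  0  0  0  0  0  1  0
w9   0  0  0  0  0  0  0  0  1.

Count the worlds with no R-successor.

1

Enumerating: w4.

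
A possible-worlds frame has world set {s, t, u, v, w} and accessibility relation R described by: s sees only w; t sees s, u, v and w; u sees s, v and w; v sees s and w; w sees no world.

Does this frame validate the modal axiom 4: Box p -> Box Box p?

By correspondence theory, 4 is valid on a frame iff R is transitive.
Transitive: yes — every two-step R-path is closed by a direct edge.

Yes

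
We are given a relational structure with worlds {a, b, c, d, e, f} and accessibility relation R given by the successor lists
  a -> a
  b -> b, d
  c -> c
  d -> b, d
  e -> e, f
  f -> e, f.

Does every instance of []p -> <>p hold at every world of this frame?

Yes

Axiom D corresponds to the accessibility relation being serial.
Serial: yes — every world has a successor (e.g. a R a).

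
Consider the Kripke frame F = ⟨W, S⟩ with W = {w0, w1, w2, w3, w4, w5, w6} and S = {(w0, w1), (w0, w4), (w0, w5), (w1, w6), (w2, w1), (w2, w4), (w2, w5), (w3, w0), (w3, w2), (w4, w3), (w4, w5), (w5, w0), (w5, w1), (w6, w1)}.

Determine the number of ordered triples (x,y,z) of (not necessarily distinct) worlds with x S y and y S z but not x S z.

Enumerating: (w0,w1,w6), (w0,w4,w3), (w0,w5,w0), (w1,w6,w1), (w2,w1,w6), (w2,w4,w3), (w2,w5,w0), (w3,w0,w1), (w3,w0,w4), (w3,w0,w5), (w3,w2,w1), (w3,w2,w4), … and 9 more.
Total: 21.

21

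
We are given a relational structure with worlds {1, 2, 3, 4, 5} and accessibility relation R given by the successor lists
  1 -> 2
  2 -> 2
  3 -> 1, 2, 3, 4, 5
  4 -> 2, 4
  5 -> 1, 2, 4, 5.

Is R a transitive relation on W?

Transitive: yes — every two-step R-path is closed by a direct edge.

Yes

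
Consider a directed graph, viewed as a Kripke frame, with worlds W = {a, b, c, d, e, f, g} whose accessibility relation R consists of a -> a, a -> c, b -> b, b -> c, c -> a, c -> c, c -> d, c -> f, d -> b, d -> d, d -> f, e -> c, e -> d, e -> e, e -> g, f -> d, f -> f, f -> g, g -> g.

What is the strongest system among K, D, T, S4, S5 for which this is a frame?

Serial (axiom D): yes — every world has a successor (e.g. a R a).
Reflexive (axiom T): yes — every world is R-related to itself.
Transitive (axiom 4): no — a R c and c R d, but not a R d.
Euclidean (axiom 5): no — c R a and c R d, but not a R d.
So F validates K, D, T; S4 would additionally require R to be transitive. The strongest is T.

T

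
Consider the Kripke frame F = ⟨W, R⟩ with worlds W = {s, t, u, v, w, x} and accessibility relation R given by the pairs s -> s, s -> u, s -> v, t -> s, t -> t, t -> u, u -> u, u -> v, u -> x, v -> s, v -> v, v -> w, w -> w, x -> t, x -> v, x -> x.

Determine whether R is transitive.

No

Transitive: no — s R u and u R x, but not s R x.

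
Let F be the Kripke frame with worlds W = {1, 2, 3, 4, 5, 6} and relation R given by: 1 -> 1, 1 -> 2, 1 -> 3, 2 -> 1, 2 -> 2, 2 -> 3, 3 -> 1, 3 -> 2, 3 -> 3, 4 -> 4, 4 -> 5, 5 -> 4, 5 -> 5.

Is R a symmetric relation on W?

Symmetric: yes — every pair in R has its reverse in R.

Yes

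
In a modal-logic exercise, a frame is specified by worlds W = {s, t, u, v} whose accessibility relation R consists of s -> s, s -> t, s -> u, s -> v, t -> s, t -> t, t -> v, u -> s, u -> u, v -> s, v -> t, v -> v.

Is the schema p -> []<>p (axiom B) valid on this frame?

Axiom B corresponds to the accessibility relation being symmetric.
Symmetric: yes — every pair in R has its reverse in R.

Yes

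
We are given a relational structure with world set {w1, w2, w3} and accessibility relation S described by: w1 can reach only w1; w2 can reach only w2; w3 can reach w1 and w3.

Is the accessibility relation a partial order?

Yes

Reflexive: yes — every world is S-related to itself.
Transitive: yes — every two-step S-path is closed by a direct edge.
Antisymmetric: yes — no distinct pair is related both ways.
So S is a partial order.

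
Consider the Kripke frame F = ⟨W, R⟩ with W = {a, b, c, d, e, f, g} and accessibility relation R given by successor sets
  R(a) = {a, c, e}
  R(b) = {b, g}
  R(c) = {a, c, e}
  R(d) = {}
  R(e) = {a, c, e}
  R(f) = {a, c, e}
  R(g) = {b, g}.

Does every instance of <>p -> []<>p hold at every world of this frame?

The schema 5 characterises exactly the Euclidean frames.
Euclidean: yes — any two successors of a common world are R-related.

Yes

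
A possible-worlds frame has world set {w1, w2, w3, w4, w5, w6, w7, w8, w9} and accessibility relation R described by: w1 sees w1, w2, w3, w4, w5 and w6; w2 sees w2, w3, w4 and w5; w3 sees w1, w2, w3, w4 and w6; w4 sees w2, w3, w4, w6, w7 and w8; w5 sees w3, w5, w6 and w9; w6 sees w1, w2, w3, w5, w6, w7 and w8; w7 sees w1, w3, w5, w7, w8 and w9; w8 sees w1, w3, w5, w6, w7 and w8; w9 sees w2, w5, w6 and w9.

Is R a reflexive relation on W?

Yes

Reflexive: yes — every world is R-related to itself.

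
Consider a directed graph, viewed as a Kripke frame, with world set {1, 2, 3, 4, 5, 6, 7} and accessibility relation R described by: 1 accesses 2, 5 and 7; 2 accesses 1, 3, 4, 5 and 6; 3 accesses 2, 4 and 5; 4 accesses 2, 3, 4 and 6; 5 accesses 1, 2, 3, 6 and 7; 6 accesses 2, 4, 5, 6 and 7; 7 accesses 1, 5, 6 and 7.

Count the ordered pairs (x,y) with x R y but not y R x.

R is symmetric; there are no such tuples.

0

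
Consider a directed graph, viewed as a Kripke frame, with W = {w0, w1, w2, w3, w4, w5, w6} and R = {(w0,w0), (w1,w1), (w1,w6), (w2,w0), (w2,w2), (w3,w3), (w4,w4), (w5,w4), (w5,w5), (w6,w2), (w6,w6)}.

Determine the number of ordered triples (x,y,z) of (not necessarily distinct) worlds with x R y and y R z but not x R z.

Enumerating: (w1,w6,w2), (w6,w2,w0).

2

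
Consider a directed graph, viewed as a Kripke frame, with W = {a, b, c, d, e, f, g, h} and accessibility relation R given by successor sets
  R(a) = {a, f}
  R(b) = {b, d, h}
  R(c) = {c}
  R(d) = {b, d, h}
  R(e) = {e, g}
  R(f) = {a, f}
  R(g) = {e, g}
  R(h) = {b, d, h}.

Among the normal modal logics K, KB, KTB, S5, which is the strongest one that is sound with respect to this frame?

Symmetric (axiom B): yes — every pair in R has its reverse in R.
Reflexive (axiom T): yes — every world is R-related to itself.
Euclidean (axiom 5): yes — any two successors of a common world are R-related.
So F validates K, KB, KTB, S5. The strongest is S5.

S5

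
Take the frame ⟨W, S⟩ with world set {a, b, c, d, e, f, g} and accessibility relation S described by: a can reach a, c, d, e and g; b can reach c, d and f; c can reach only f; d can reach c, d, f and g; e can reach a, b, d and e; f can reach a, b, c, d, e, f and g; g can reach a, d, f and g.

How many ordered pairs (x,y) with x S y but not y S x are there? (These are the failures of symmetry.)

Enumerating: (a,c), (a,d), (b,c), (b,d), (d,c), (e,b), (e,d), (f,a), (f,e).

9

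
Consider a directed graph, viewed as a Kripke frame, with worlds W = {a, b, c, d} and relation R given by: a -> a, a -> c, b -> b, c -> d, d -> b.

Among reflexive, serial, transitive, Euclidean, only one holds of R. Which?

serial

Reflexive: no — c is not related to itself.
Serial: yes — every world has a successor (e.g. a R a).
Transitive: no — a R c and c R d, but not a R d.
Euclidean: no — a R c and a R a, but not c R a.
Only serial holds.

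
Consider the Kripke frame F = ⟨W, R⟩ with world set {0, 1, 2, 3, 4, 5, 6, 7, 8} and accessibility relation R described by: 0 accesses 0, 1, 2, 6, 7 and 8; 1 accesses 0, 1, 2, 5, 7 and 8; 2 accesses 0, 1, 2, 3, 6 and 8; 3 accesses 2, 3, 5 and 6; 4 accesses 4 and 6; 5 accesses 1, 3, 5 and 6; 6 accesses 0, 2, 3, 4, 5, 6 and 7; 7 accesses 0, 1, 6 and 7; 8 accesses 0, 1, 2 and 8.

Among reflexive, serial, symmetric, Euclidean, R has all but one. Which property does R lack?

Reflexive: yes — every world is R-related to itself.
Serial: yes — every world has a successor (e.g. 0 R 0).
Symmetric: yes — every pair in R has its reverse in R.
Euclidean: no — 0 R 1 and 0 R 6, but not 1 R 6.
Only Euclidean fails.

Euclidean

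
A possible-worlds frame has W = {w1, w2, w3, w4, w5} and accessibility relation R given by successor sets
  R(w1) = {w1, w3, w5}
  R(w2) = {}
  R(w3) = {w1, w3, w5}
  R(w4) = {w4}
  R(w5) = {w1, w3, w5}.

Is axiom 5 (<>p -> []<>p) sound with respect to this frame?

By correspondence theory, 5 is valid on a frame iff R is Euclidean.
Euclidean: yes — any two successors of a common world are R-related.

Yes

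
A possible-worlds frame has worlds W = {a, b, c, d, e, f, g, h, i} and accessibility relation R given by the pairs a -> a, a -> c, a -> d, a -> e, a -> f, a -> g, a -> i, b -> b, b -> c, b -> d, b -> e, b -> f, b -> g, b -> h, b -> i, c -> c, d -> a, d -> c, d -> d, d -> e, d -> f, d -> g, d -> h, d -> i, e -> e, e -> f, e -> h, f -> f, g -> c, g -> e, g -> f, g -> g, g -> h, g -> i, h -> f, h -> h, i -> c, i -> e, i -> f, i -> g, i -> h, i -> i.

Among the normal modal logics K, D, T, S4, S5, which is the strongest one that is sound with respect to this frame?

Serial (axiom D): yes — every world has a successor (e.g. a R a).
Reflexive (axiom T): yes — every world is R-related to itself.
Transitive (axiom 4): no — a R d and d R h, but not a R h.
Euclidean (axiom 5): no — a R c and a R d, but not c R d.
So F validates K, D, T; S4 would additionally require R to be transitive. The strongest is T.

T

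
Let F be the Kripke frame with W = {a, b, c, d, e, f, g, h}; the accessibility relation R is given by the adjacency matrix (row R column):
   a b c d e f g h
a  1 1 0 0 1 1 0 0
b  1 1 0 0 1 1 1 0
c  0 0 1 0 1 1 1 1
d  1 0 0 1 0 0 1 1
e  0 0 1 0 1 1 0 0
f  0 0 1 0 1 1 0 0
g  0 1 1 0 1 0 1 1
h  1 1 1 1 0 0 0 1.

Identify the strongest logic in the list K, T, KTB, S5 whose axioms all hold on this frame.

Reflexive (axiom T): yes — every world is R-related to itself.
Symmetric (axiom B): no — a R e but not e R a.
Euclidean (axiom 5): no — a R e and a R b, but not e R b.
So F validates K, T; KTB would additionally require R to be symmetric. The strongest is T.

T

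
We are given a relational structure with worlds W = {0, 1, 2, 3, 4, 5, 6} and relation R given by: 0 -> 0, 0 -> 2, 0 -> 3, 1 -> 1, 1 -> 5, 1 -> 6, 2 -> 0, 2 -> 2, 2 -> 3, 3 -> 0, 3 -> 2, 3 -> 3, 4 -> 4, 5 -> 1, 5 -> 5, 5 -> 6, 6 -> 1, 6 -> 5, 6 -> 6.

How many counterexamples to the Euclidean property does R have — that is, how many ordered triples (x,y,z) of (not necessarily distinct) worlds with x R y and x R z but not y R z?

R is Euclidean; there are no such tuples.

0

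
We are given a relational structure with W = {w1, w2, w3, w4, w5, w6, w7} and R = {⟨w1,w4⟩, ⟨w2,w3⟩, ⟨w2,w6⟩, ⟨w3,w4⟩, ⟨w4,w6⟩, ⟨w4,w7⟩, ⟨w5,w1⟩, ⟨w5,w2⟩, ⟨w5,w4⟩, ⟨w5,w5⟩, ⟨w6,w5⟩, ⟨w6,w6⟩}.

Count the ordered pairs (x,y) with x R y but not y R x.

10

Enumerating: (w1,w4), (w2,w3), (w2,w6), (w3,w4), (w4,w6), (w4,w7), (w5,w1), (w5,w2), (w5,w4), (w6,w5).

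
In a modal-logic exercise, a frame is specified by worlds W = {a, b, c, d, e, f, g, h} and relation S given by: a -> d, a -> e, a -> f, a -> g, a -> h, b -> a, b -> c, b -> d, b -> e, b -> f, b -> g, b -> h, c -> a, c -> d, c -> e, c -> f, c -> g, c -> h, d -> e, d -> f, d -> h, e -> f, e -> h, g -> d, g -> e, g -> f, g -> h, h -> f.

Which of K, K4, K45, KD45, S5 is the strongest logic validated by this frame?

Transitive (axiom 4): yes — every two-step S-path is closed by a direct edge.
Euclidean (axiom 5): no — a S d and a S g, but not d S g.
Serial (axiom D): no — f has no S-successor.
Reflexive (axiom T): no — a is not related to itself.
So F validates K, K4; K45 would additionally require S to be Euclidean. The strongest is K4.

K4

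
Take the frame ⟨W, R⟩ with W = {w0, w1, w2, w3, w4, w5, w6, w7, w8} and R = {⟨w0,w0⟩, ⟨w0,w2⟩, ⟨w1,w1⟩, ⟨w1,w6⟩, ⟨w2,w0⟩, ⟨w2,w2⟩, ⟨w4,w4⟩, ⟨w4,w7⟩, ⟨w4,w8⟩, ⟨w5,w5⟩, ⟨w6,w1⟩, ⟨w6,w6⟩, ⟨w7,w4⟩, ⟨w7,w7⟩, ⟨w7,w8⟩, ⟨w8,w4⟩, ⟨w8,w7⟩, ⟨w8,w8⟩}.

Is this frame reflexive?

No

Reflexive: no — w3 is not related to itself.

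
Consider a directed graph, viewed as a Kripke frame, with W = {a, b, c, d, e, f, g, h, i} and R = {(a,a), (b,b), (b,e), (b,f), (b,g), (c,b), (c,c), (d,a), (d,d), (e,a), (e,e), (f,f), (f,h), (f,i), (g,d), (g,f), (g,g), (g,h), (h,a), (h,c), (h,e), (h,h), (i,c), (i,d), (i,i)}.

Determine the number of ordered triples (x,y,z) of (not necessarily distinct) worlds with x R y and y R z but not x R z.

Enumerating: (b,e,a), (b,f,h), (b,f,i), (b,g,d), (b,g,h), (c,b,e), (c,b,f), (c,b,g), (f,h,a), (f,h,c), (f,h,e), (f,i,c), … and 9 more.
Total: 21.

21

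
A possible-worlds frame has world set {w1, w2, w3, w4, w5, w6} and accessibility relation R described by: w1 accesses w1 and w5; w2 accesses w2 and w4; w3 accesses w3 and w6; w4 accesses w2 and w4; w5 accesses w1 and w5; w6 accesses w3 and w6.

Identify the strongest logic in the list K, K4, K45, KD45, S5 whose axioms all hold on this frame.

S5

Transitive (axiom 4): yes — every two-step R-path is closed by a direct edge.
Euclidean (axiom 5): yes — any two successors of a common world are R-related.
Serial (axiom D): yes — every world has a successor (e.g. w1 R w1).
Reflexive (axiom T): yes — every world is R-related to itself.
So F validates K, K4, K45, KD45, S5. The strongest is S5.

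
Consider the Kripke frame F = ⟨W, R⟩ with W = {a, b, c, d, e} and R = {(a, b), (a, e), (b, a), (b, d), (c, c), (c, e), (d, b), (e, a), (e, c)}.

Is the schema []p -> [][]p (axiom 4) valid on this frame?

No

Axiom 4 corresponds to the accessibility relation being transitive.
Transitive: no — a R b and b R d, but not a R d.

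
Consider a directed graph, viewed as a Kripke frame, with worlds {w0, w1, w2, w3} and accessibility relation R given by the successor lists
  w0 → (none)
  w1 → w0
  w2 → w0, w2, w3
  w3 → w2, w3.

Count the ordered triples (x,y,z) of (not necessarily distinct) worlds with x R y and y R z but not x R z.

Enumerating: (w3,w2,w0).

1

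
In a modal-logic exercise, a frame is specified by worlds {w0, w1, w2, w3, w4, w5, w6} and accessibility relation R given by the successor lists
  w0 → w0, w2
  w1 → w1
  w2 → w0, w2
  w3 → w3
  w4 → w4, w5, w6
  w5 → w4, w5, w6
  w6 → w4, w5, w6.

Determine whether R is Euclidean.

Euclidean: yes — any two successors of a common world are R-related.

Yes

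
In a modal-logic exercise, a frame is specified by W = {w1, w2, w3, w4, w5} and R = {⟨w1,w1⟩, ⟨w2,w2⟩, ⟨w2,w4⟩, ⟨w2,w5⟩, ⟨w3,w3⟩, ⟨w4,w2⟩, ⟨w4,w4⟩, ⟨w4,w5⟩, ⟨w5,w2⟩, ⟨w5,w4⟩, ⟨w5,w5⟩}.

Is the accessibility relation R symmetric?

Yes

Symmetric: yes — every pair in R has its reverse in R.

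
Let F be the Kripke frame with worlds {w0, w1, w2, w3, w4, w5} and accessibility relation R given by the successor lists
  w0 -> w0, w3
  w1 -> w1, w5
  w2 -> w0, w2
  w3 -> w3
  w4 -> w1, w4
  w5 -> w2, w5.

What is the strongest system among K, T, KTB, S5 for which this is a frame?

Reflexive (axiom T): yes — every world is R-related to itself.
Symmetric (axiom B): no — w0 R w3 but not w3 R w0.
Euclidean (axiom 5): no — w0 R w3 and w0 R w0, but not w3 R w0.
So F validates K, T; KTB would additionally require R to be symmetric. The strongest is T.

T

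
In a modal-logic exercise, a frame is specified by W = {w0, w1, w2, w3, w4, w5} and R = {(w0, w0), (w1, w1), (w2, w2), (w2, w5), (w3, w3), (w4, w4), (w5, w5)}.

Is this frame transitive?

Transitive: yes — every two-step R-path is closed by a direct edge.

Yes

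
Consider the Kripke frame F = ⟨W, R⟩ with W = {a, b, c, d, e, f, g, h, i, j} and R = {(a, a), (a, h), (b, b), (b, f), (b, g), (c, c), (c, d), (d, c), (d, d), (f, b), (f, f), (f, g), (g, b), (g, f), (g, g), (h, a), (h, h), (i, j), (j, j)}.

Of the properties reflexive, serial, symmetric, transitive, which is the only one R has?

Reflexive: no — e is not related to itself.
Serial: no — e has no R-successor.
Symmetric: no — i R j but not j R i.
Transitive: yes — every two-step R-path is closed by a direct edge.
Only transitive holds.

transitive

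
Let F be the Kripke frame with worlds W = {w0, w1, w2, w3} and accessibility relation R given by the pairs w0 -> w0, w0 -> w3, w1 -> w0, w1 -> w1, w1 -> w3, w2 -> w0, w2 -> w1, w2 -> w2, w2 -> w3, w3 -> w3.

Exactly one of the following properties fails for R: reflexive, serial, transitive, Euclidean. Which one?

Euclidean

Reflexive: yes — every world is R-related to itself.
Serial: yes — every world has a successor (e.g. w0 R w0).
Transitive: yes — every two-step R-path is closed by a direct edge.
Euclidean: no — w1 R w3 and w1 R w0, but not w3 R w0.
Only Euclidean fails.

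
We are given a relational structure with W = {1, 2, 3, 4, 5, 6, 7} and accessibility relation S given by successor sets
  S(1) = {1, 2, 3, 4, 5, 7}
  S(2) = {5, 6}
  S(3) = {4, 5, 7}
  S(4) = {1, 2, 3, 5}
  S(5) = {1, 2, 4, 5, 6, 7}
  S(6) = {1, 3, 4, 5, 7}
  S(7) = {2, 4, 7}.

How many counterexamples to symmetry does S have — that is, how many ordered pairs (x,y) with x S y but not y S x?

Enumerating: (1,2), (1,3), (1,7), (2,6), (3,5), (3,7), (4,2), (5,7), (6,1), (6,3), (6,4), (6,7), (7,2), (7,4).

14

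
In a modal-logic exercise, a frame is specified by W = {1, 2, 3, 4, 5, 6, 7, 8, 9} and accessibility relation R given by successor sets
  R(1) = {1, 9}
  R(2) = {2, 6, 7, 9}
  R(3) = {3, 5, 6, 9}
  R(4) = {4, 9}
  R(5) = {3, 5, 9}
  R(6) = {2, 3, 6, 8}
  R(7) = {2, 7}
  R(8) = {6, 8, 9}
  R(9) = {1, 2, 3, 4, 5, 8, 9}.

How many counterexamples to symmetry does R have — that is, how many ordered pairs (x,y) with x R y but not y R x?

R is symmetric; there are no such tuples.

0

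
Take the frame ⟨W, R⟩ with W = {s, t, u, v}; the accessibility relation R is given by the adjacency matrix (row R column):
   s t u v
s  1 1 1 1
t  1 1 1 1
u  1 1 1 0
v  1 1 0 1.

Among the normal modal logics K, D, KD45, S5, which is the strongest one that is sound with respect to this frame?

Serial (axiom D): yes — every world has a successor (e.g. s R s).
Transitive (axiom 4): no — u R s and s R v, but not u R v.
Euclidean (axiom 5): no — s R u and s R v, but not u R v.
Reflexive (axiom T): yes — every world is R-related to itself.
So F validates K, D; KD45 would additionally require R to be Euclidean and transitive. The strongest is D.

D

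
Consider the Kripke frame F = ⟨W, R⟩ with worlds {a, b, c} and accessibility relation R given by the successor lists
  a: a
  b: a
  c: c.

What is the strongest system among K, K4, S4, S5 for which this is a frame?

K4

Transitive (axiom 4): yes — every two-step R-path is closed by a direct edge.
Reflexive (axiom T): no — b is not related to itself.
Euclidean (axiom 5): yes — any two successors of a common world are R-related.
So F validates K, K4; S4 would additionally require R to be reflexive. The strongest is K4.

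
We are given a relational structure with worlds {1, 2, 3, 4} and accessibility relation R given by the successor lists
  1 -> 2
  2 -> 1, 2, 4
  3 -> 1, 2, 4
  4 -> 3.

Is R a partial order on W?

No

Reflexive: no — 1 is not related to itself.
Transitive: no — 1 R 2 and 2 R 4, but not 1 R 4.
Antisymmetric: no — 1 R 2 and 2 R 1 with 1 ≠ 2.
So R is not a partial order.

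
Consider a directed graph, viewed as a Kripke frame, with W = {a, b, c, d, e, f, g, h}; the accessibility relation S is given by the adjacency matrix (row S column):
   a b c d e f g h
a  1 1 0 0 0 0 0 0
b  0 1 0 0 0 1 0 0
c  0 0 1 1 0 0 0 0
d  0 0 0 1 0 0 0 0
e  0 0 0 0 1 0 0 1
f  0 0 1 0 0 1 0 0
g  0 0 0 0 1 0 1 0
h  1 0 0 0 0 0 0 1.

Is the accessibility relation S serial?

Serial: yes — every world has a successor (e.g. a S a).

Yes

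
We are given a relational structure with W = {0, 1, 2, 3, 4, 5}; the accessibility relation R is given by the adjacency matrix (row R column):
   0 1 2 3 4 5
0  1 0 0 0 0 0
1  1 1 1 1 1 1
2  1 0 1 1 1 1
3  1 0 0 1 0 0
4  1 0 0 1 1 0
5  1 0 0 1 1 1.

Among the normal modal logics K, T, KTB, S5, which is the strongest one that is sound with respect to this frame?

Reflexive (axiom T): yes — every world is R-related to itself.
Symmetric (axiom B): no — 1 R 0 but not 0 R 1.
Euclidean (axiom 5): no — 1 R 0 and 1 R 2, but not 0 R 2.
So F validates K, T; KTB would additionally require R to be symmetric. The strongest is T.

T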